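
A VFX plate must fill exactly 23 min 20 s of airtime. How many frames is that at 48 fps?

67200 frames

23 min 20 s = 1400 s.
Frames = 1400 × 48 = 67200.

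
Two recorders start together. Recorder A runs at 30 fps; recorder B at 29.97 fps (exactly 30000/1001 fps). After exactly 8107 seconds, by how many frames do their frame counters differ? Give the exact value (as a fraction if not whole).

22110/91 frames

A emits 30 × 8107 = 243210 frames; B emits 30000/1001 × 8107 = 22110000/91.
Difference = 22110/91 frames (≈ 242.9670); B is behind A.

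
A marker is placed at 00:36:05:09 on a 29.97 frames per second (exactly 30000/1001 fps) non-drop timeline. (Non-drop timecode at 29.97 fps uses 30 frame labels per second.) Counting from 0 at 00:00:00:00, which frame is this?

Total seconds to the label: (0 × 3600 + 36 × 60 + 5) = 2165.
Frame index = 2165 × 30 + 9 = 64959.

64959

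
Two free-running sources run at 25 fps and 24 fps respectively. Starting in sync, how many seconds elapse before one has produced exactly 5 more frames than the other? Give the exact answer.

The gap grows by |24 − 25| = 1 frame per second.
Time for a 5-frame gap: 5 ÷ (1) = 5 s.

5 seconds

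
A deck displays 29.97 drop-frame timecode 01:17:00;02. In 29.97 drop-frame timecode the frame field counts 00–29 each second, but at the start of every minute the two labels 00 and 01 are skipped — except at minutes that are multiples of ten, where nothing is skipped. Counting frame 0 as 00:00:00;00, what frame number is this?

138462

As if non-drop at 30 labels/s: (1 × 3600 + 17 × 60 + 0) × 30 + 2 = 138602.
Minute boundaries passed: 77; those not divisible by 10: 77 − 7 = 70; dropped labels = 2 × 70 = 140.
Actual frame index = 138602 − 140 = 138462.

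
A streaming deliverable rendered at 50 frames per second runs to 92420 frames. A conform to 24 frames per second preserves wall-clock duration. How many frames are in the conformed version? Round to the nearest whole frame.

44362 frames

Frames at target rate = 92420 × (24) / (50) = 221808/5 ≈ 44361.600.
Nearest whole frame: 44362.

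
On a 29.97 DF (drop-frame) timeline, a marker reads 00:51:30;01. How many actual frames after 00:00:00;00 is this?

92609

As if non-drop at 30 labels/s: (0 × 3600 + 51 × 60 + 30) × 30 + 1 = 92701.
Minute boundaries passed: 51; those not divisible by 10: 51 − 5 = 46; dropped labels = 2 × 46 = 92.
Actual frame index = 92701 − 92 = 92609.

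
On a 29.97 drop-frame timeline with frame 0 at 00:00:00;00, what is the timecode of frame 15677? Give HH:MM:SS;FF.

00:08:43;03

Each 10-minute DF block holds 10 × 60 × 30 − 9 × 2 = 17982 frames. 15677 ÷ 17982 → 0 full blocks, remainder 15677.
Within the partial block the first minute is 1800 frames and each further minute 1798, so 8 further minute boundaries passed. Total skipped labels = 18 × 0 + 2 × 8 = 16.
Non-drop label index = 15677 + 16 = 15693; at 30 labels/s that is 00:08:43:03, i.e. DF 00:08:43;03.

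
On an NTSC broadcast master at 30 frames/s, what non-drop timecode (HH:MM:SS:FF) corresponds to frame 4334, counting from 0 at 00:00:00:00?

4334 ÷ 30 = 144 full seconds, remainder 14 frames.
144 s = 0 h 2 min 24 s.
Timecode: 00:02:24:14.

00:02:24:14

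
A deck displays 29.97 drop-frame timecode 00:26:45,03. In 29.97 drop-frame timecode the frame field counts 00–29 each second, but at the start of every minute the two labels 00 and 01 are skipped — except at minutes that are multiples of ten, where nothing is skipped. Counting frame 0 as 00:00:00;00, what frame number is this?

As if non-drop at 30 labels/s: (0 × 3600 + 26 × 60 + 45) × 30 + 3 = 48153.
Minute boundaries passed: 26; those not divisible by 10: 26 − 2 = 24; dropped labels = 2 × 24 = 48.
Actual frame index = 48153 − 48 = 48105.

48105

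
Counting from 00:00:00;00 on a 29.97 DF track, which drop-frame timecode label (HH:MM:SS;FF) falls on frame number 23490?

00:13:03;24

Ten DF minutes hold 17982 frames, so frame 23490 lies in block 1 (frames 17982–35963) with 5508 frames into that block.
The block's first minute is 1800 frames and the rest 1798 each; 5508 frames reaches minute 3, so 1 × 18 + 3 × 2 = 24 labels have been skipped so far.
Adding those back, label number 23490 + 24 = 23514 at 30 labels/s is 783 s + 24 f = 0 h 13 min 3 s frame 24, i.e. 00:13:03;24.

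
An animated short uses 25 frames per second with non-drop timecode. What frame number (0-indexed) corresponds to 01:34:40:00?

frame 142000

Total seconds to the label: (1 × 3600 + 34 × 60 + 40) = 5680.
Frame index = 5680 × 25 + 0 = 142000.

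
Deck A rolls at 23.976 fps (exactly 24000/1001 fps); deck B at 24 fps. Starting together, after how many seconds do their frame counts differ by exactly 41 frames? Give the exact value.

The gap grows by |24 − 24000/1001| = 24/1001 frames per second.
Time for a 41-frame gap: 41 ÷ (24/1001) = 41041/24 s.

41041/24 seconds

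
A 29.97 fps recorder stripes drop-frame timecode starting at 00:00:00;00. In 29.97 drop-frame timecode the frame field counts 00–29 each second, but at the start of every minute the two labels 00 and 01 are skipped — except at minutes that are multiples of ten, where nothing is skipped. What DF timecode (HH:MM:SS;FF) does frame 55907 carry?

00:31:05;13

Ten DF minutes hold 17982 frames, so frame 55907 lies in block 3 (frames 53946–71927) with 1961 frames into that block.
The block's first minute is 1800 frames and the rest 1798 each; 1961 frames reaches minute 1, so 3 × 18 + 1 × 2 = 56 labels have been skipped so far.
Adding those back, label number 55907 + 56 = 55963 at 30 labels/s is 1865 s + 13 f = 0 h 31 min 5 s frame 13, i.e. 00:31:05;13.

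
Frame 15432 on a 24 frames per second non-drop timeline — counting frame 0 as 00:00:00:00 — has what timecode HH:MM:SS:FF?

00:10:43:00

15432 ÷ 24 = 643 full seconds, remainder 0 frames.
643 s = 0 h 10 min 43 s.
Timecode: 00:10:43:00.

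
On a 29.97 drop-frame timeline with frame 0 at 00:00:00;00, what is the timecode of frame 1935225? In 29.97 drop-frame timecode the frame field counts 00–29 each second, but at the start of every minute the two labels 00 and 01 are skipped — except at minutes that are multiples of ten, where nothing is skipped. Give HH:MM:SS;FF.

17:56:12;03

Each 10-minute DF block holds 10 × 60 × 30 − 9 × 2 = 17982 frames. 1935225 ÷ 17982 → 107 full blocks, remainder 11151.
Within the partial block the first minute is 1800 frames and each further minute 1798, so 6 further minute boundaries passed. Total skipped labels = 18 × 107 + 2 × 6 = 1938.
Non-drop label index = 1935225 + 1938 = 1937163; at 30 labels/s that is 17:56:12:03, i.e. DF 17:56:12;03.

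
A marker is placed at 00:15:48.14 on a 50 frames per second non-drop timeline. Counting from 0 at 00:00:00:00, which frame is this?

Total seconds to the label: (0 × 3600 + 15 × 60 + 48) = 948.
Frame index = 948 × 50 + 14 = 47414.

47414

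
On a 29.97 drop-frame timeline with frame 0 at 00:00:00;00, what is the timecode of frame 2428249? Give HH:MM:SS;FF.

22:30:22;19

Ten DF minutes hold 17982 frames, so frame 2428249 lies in block 135 (frames 2427570–2445551) with 679 frames into that block.
The block's first minute is 1800 frames and the rest 1798 each; 679 frames reaches minute 0, so 135 × 18 + 0 × 2 = 2430 labels have been skipped so far.
Adding those back, label number 2428249 + 2430 = 2430679 at 30 labels/s is 81022 s + 19 f = 22 h 30 min 22 s frame 19, i.e. 22:30:22;19.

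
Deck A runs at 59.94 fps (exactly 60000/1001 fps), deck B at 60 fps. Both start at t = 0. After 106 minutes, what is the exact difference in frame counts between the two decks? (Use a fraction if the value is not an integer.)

381600/1001 frames

106 min = 6360 s.
A emits 60000/1001 × 6360 = 381600000/1001 frames; B emits 60 × 6360 = 381600.
Difference = 381600/1001 frames (≈ 381.2188); B is ahead of A.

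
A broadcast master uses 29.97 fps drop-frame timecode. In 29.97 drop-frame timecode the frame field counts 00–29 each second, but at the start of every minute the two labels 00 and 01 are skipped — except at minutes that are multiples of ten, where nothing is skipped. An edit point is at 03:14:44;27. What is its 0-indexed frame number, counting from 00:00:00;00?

350197

Complete 10-minute blocks: 19, each 17982 frames → 341658.
Remaining 4 whole minutes in the current block: 1800 + 3 × 1798 = 7194 frames.
Within the current minute: 44 × 30 + 27 − 2 = 1345 (labels ;00/;01 skipped at this minute). Total = 341658 + 7194 + 1345 = 350197.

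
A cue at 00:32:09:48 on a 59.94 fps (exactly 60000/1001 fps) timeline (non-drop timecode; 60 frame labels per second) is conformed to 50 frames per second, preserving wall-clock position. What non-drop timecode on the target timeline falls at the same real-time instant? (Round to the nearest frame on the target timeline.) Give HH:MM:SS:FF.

00:32:11:36

Source frame index: (0×3600 + 32×60 + 9) × 60 + 48 = 115788.
Real time: 115788 / (60000/1001) = 9658649/5000 s.
Target frame: (9658649/5000) × (50) = 9658649/100 ≈ 96586.490 → 96586.
At 50 labels/s: frame 96586 → 00:32:11:36.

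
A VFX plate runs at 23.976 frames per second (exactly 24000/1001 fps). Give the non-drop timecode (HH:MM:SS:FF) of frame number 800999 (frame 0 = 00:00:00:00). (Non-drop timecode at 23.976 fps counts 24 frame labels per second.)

800999 ÷ 24 = 33374 full seconds, remainder 23 frames.
33374 s = 9 h 16 min 14 s.
Timecode: 09:16:14:23.

09:16:14:23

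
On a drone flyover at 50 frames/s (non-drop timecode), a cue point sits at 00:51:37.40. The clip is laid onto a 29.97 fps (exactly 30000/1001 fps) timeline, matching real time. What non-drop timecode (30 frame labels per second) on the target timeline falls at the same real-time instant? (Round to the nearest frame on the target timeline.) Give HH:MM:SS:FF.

00:51:34:21

Source frame index: (0×3600 + 51×60 + 37) × 50 + 40 = 154890.
Real time: 154890 / (50) = 15489/5 s.
Target frame: (15489/5) × (30000/1001) = 92934000/1001 ≈ 92841.159 → 92841.
At 30 labels/s: frame 92841 → 00:51:34:21.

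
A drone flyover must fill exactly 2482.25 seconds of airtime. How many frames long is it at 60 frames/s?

148935 frames

Frames = 2482.25 × 60 = 148935.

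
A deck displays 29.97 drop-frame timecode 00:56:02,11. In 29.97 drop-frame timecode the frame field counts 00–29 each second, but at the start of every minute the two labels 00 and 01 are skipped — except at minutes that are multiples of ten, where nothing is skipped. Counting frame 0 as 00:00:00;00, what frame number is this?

100769

Complete 10-minute blocks: 5, each 17982 frames → 89910.
Remaining 6 whole minutes in the current block: 1800 + 5 × 1798 = 10790 frames.
Within the current minute: 2 × 30 + 11 − 2 = 69 (labels ;00/;01 skipped at this minute). Total = 89910 + 10790 + 69 = 100769.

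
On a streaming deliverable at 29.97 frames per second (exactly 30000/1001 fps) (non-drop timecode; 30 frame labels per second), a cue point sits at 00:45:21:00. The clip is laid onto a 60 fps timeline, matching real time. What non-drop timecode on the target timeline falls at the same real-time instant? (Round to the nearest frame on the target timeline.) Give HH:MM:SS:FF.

00:45:23:43

Source frame index: (0×3600 + 45×60 + 21) × 30 + 0 = 81630.
Real time: 81630 / (30000/1001) = 2723721/1000 s.
Target frame: (2723721/1000) × (60) = 8171163/50 ≈ 163423.260 → 163423.
At 60 labels/s: frame 163423 → 00:45:23:43.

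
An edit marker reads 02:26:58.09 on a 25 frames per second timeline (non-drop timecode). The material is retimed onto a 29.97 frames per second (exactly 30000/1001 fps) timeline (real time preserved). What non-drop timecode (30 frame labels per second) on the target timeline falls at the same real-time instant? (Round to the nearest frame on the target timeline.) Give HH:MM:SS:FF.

Source frame index: (2×3600 + 26×60 + 58) × 25 + 9 = 220459.
Real time: 220459 / (25) = 220459/25 s.
Target frame: (220459/25) × (30000/1001) = 264550800/1001 ≈ 264286.513 → 264287.
At 30 labels/s: frame 264287 → 02:26:49:17.

02:26:49:17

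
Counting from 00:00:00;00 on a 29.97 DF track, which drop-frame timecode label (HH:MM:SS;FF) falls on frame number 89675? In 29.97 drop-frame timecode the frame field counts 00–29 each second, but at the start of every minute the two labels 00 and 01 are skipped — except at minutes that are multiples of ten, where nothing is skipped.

Each 10-minute DF block holds 10 × 60 × 30 − 9 × 2 = 17982 frames. 89675 ÷ 17982 → 4 full blocks, remainder 17747.
Within the partial block the first minute is 1800 frames and each further minute 1798, so 9 further minute boundaries passed. Total skipped labels = 18 × 4 + 2 × 9 = 90.
Non-drop label index = 89675 + 90 = 89765; at 30 labels/s that is 00:49:52:05, i.e. DF 00:49:52;05.

00:49:52;05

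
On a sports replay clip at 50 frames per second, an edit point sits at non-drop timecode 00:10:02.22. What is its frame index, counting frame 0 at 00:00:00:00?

30122

Total seconds to the label: (0 × 3600 + 10 × 60 + 2) = 602.
Frame index = 602 × 50 + 22 = 30122.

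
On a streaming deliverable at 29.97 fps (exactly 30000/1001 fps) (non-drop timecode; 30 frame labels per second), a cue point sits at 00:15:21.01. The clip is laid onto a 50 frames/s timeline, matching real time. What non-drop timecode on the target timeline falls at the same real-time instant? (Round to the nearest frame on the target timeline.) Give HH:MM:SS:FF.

00:15:21:48

Source frame index: (0×3600 + 15×60 + 21) × 30 + 1 = 27631.
Real time: 27631 / (30000/1001) = 27658631/30000 s.
Target frame: (27658631/30000) × (50) = 27658631/600 ≈ 46097.718 → 46098.
At 50 labels/s: frame 46098 → 00:15:21:48.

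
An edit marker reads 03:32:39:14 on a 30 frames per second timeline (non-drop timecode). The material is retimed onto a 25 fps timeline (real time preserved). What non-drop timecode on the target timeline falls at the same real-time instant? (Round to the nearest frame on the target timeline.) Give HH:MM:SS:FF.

03:32:39:12

Source frame index: (3×3600 + 32×60 + 39) × 30 + 14 = 382784.
Real time: 382784 / (30) = 191392/15 s.
Target frame: (191392/15) × (25) = 956960/3 ≈ 318986.667 → 318987.
At 25 labels/s: frame 318987 → 03:32:39:12.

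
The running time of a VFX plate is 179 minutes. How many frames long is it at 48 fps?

179 min = 10740 s.
Frames = 10740 × 48 = 515520.

515520 frames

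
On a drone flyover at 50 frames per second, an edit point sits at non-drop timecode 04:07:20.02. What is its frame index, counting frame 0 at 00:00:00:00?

Total seconds to the label: (4 × 3600 + 7 × 60 + 20) = 14840.
Frame index = 14840 × 50 + 2 = 742002.

742002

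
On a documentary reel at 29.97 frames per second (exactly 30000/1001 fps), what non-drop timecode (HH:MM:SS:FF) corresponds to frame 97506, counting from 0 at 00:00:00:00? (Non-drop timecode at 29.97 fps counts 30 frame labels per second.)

97506 ÷ 30 = 3250 full seconds, remainder 6 frames.
3250 s = 0 h 54 min 10 s.
Timecode: 00:54:10:06.

00:54:10:06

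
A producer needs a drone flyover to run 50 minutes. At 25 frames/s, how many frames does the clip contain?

75000 frames

50 min = 3000 s.
Frames = 3000 × 25 = 75000.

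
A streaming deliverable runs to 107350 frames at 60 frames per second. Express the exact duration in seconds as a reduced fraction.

Running time = 107350 ÷ (60) = 107350 × 1/60 = 10735/6 s.

10735/6 seconds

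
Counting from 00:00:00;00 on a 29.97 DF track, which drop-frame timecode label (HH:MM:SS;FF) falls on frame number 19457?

00:10:49;05

Ten DF minutes hold 17982 frames, so frame 19457 lies in block 1 (frames 17982–35963) with 1475 frames into that block.
The block's first minute is 1800 frames and the rest 1798 each; 1475 frames reaches minute 0, so 1 × 18 + 0 × 2 = 18 labels have been skipped so far.
Adding those back, label number 19457 + 18 = 19475 at 30 labels/s is 649 s + 5 f = 0 h 10 min 49 s frame 5, i.e. 00:10:49;05.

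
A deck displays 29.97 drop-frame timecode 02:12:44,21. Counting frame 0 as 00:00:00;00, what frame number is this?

238703

Complete 10-minute blocks: 13, each 17982 frames → 233766.
Remaining 2 whole minutes in the current block: 1800 + 1 × 1798 = 3598 frames.
Within the current minute: 44 × 30 + 21 − 2 = 1339 (labels ;00/;01 skipped at this minute). Total = 233766 + 3598 + 1339 = 238703.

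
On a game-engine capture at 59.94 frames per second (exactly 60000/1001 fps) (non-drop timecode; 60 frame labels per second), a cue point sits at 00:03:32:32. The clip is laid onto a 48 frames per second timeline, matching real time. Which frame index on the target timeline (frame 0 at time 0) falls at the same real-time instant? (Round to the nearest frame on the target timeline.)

Source frame index: (0×3600 + 3×60 + 32) × 60 + 32 = 12752.
Real time: 12752 / (60000/1001) = 797797/3750 s.
Target frame: (797797/3750) × (48) = 6382376/625 ≈ 10211.802 → 10212.

frame 10212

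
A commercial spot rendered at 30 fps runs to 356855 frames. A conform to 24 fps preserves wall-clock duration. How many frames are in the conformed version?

Target frames = source frames × (target rate / source rate) = 356855 × (24)/(30) = 356855 × 4/5 = 285484.

285484 frames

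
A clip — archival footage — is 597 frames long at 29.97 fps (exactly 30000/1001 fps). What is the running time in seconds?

Running time = 597 / (30000/1001) = 19.9199 s.

19.9199 seconds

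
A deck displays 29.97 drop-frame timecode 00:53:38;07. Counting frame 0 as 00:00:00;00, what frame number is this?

Complete 10-minute blocks: 5, each 17982 frames → 89910.
Remaining 3 whole minutes in the current block: 1800 + 2 × 1798 = 5396 frames.
Within the current minute: 38 × 30 + 7 − 2 = 1145 (labels ;00/;01 skipped at this minute). Total = 89910 + 5396 + 1145 = 96451.

96451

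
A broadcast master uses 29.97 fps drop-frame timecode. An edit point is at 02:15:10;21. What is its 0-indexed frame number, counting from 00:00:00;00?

Complete 10-minute blocks: 13, each 17982 frames → 233766.
Remaining 5 whole minutes in the current block: 1800 + 4 × 1798 = 8992 frames.
Within the current minute: 10 × 30 + 21 − 2 = 319 (labels ;00/;01 skipped at this minute). Total = 233766 + 8992 + 319 = 243077.

243077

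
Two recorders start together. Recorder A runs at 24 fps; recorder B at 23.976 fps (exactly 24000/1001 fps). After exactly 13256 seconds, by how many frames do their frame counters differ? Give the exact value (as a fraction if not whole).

A emits 24 × 13256 = 318144 frames; B emits 24000/1001 × 13256 = 318144000/1001.
Difference = 318144/1001 frames (≈ 317.8262); B is behind A.

318144/1001 frames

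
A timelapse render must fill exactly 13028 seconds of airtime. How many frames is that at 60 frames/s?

Frames = 13028 × 60 = 781680.

781680 frames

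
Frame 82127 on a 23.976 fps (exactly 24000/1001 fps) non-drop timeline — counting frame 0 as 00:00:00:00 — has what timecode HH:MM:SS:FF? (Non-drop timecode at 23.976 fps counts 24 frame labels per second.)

82127 ÷ 24 = 3421 full seconds, remainder 23 frames.
3421 s = 0 h 57 min 1 s.
Timecode: 00:57:01:23.

00:57:01:23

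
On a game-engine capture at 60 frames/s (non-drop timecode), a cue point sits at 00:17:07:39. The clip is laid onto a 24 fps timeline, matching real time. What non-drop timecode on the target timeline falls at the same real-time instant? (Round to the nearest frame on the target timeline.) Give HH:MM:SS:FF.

Source frame index: (0×3600 + 17×60 + 7) × 60 + 39 = 61659.
Real time: 61659 / (60) = 20553/20 s.
Target frame: (20553/20) × (24) = 123318/5 ≈ 24663.600 → 24664.
At 24 labels/s: frame 24664 → 00:17:07:16.

00:17:07:16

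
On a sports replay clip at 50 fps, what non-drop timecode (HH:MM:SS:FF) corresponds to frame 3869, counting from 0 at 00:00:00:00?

3869 ÷ 50 = 77 full seconds, remainder 19 frames.
77 s = 0 h 1 min 17 s.
Timecode: 00:01:17:19.

00:01:17:19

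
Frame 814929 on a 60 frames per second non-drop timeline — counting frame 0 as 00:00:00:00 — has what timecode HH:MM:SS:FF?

03:46:22:09

814929 ÷ 60 = 13582 full seconds, remainder 9 frames.
13582 s = 3 h 46 min 22 s.
Timecode: 03:46:22:09.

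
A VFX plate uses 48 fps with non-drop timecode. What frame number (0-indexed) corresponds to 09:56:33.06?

Total seconds to the label: (9 × 3600 + 56 × 60 + 33) = 35793.
Frame index = 35793 × 48 + 6 = 1718070.

1718070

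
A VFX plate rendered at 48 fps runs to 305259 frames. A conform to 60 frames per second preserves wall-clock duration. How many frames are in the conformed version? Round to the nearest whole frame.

381574 frames

Frames at target rate = 305259 × (60) / (48) = 1526295/4 ≈ 381573.750.
Nearest whole frame: 381574.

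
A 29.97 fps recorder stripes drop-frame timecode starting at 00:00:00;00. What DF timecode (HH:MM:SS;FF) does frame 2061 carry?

00:01:08;23

Each 10-minute DF block holds 10 × 60 × 30 − 9 × 2 = 17982 frames. 2061 ÷ 17982 → 0 full blocks, remainder 2061.
Within the partial block the first minute is 1800 frames and each further minute 1798, so 1 further minute boundary passed. Total skipped labels = 18 × 0 + 2 × 1 = 2.
Non-drop label index = 2061 + 2 = 2063; at 30 labels/s that is 00:01:08:23, i.e. DF 00:01:08;23.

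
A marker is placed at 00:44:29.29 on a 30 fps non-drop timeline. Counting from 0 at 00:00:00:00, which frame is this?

80099

Total seconds to the label: (0 × 3600 + 44 × 60 + 29) = 2669.
Frame index = 2669 × 30 + 29 = 80099.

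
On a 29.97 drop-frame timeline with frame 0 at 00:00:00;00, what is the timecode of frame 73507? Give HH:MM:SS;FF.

00:40:52;19

Each 10-minute DF block holds 10 × 60 × 30 − 9 × 2 = 17982 frames. 73507 ÷ 17982 → 4 full blocks, remainder 1579.
Within the partial block the first minute is 1800 frames and each further minute 1798, so 0 further minute boundaries passed. Total skipped labels = 18 × 4 + 2 × 0 = 72.
Non-drop label index = 73507 + 72 = 73579; at 30 labels/s that is 00:40:52:19, i.e. DF 00:40:52;19.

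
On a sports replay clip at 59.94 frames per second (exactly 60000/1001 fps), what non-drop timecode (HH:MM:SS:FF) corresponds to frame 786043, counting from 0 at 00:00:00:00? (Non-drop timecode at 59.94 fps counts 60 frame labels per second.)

786043 ÷ 60 = 13100 full seconds, remainder 43 frames.
13100 s = 3 h 38 min 20 s.
Timecode: 03:38:20:43.

03:38:20:43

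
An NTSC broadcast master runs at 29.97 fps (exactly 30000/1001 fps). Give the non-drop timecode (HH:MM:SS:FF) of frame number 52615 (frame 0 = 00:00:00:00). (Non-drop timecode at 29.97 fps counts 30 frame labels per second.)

00:29:13:25

52615 ÷ 30 = 1753 full seconds, remainder 25 frames.
1753 s = 0 h 29 min 13 s.
Timecode: 00:29:13:25.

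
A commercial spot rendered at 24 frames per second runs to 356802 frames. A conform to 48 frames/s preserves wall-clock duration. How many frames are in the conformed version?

Frames at target rate = 356802 × (48) / (24) = 713604.

713604 frames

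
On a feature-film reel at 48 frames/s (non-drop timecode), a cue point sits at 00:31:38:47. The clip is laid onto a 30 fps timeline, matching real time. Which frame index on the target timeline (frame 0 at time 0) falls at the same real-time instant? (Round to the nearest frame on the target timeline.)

Source frame index: (0×3600 + 31×60 + 38) × 48 + 47 = 91151.
Real time: 91151 / (48) = 91151/48 s.
Target frame: (91151/48) × (30) = 455755/8 ≈ 56969.375 → 56969.

frame 56969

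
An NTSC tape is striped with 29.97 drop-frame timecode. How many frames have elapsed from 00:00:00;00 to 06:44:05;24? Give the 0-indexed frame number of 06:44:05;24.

726646

As if non-drop at 30 labels/s: (6 × 3600 + 44 × 60 + 5) × 30 + 24 = 727374.
Minute boundaries passed: 404; those not divisible by 10: 404 − 40 = 364; dropped labels = 2 × 364 = 728.
Actual frame index = 727374 − 728 = 726646.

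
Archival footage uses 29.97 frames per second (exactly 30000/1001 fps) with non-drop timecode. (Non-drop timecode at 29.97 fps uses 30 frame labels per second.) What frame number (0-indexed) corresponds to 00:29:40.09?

53409

Total seconds to the label: (0 × 3600 + 29 × 60 + 40) = 1780.
Frame index = 1780 × 30 + 9 = 53409.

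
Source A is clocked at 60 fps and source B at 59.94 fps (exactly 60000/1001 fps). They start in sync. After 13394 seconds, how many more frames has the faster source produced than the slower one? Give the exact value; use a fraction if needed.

A emits 60 × 13394 = 803640 frames; B emits 60000/1001 × 13394 = 803640000/1001.
Difference = 803640/1001 frames (≈ 802.8372); B is behind A.

803640/1001 frames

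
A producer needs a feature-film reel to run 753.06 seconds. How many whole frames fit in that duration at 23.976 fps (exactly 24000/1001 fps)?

Frames = 753.06 × 24000/1001 = 234720/13 ≈ 18055.3846.
Complete frames: 18055.

18055 frames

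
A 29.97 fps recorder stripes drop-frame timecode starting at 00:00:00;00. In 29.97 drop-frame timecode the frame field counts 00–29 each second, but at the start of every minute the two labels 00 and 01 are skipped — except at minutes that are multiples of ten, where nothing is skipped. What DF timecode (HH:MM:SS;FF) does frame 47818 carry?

00:26:35;16

Ten DF minutes hold 17982 frames, so frame 47818 lies in block 2 (frames 35964–53945) with 11854 frames into that block.
The block's first minute is 1800 frames and the rest 1798 each; 11854 frames reaches minute 6, so 2 × 18 + 6 × 2 = 48 labels have been skipped so far.
Adding those back, label number 47818 + 48 = 47866 at 30 labels/s is 1595 s + 16 f = 0 h 26 min 35 s frame 16, i.e. 00:26:35;16.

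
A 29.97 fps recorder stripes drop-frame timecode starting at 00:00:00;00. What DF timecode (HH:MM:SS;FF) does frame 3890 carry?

Ten DF minutes hold 17982 frames, so frame 3890 lies in block 0 (frames 0–17981) with 3890 frames into that block.
The block's first minute is 1800 frames and the rest 1798 each; 3890 frames reaches minute 2, so 0 × 18 + 2 × 2 = 4 labels have been skipped so far.
Adding those back, label number 3890 + 4 = 3894 at 30 labels/s is 129 s + 24 f = 0 h 2 min 9 s frame 24, i.e. 00:02:09;24.

00:02:09;24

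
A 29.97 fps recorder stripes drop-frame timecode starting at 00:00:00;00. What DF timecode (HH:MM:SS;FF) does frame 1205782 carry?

11:10:32;28

Each 10-minute DF block holds 10 × 60 × 30 − 9 × 2 = 17982 frames. 1205782 ÷ 17982 → 67 full blocks, remainder 988.
Within the partial block the first minute is 1800 frames and each further minute 1798, so 0 further minute boundaries passed. Total skipped labels = 18 × 67 + 2 × 0 = 1206.
Non-drop label index = 1205782 + 1206 = 1206988; at 30 labels/s that is 11:10:32:28, i.e. DF 11:10:32;28.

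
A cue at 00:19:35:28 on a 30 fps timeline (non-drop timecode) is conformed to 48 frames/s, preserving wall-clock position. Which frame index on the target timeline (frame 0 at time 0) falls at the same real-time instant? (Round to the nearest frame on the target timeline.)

frame 56445

Source frame index: (0×3600 + 19×60 + 35) × 30 + 28 = 35278.
Real time: 35278 / (30) = 17639/15 s.
Target frame: (17639/15) × (48) = 282224/5 ≈ 56444.800 → 56445.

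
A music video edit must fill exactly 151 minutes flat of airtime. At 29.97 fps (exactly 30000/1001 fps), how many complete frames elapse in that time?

271528 frames

151 min = 9060 s.
Frames = 9060 × 30000/1001 = 271800000/1001 ≈ 271528.4715.
Complete frames: 271528.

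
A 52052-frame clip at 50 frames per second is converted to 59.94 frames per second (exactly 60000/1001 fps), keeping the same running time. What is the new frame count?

62400 frames

Target frames = source frames × (target rate / source rate) = 52052 × (60000/1001)/(50) = 52052 × 1200/1001 = 62400.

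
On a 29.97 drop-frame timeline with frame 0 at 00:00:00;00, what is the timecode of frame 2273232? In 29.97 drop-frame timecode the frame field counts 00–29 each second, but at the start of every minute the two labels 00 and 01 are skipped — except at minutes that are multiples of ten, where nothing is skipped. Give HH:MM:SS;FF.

Ten DF minutes hold 17982 frames, so frame 2273232 lies in block 126 (frames 2265732–2283713) with 7500 frames into that block.
The block's first minute is 1800 frames and the rest 1798 each; 7500 frames reaches minute 4, so 126 × 18 + 4 × 2 = 2276 labels have been skipped so far.
Adding those back, label number 2273232 + 2276 = 2275508 at 30 labels/s is 75850 s + 8 f = 21 h 4 min 10 s frame 8, i.e. 21:04:10;08.

21:04:10;08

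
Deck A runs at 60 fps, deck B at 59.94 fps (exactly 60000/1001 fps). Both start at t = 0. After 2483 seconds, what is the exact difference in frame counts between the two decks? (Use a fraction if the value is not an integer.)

A emits 60 × 2483 = 148980 frames; B emits 60000/1001 × 2483 = 11460000/77.
Difference = 11460/77 frames (≈ 148.8312); B is behind A.

11460/77 frames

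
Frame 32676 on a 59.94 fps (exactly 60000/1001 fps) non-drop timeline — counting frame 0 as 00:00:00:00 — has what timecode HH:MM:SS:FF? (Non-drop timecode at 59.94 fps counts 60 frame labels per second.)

32676 ÷ 60 = 544 full seconds, remainder 36 frames.
544 s = 0 h 9 min 4 s.
Timecode: 00:09:04:36.

00:09:04:36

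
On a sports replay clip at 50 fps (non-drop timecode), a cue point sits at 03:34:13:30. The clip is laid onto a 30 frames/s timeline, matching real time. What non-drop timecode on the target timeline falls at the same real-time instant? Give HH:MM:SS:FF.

03:34:13:18

Source frame index: (3×3600 + 34×60 + 13) × 50 + 30 = 642680.
Real time: 642680 / (50) = 64268/5 s.
Target frame: (64268/5) × (30) = 385608.
At 30 labels/s: frame 385608 → 03:34:13:18.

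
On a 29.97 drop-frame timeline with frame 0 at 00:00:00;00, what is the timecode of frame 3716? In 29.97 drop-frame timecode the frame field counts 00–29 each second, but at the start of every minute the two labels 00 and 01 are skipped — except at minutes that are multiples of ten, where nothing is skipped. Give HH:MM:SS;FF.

00:02:04;00

Each 10-minute DF block holds 10 × 60 × 30 − 9 × 2 = 17982 frames. 3716 ÷ 17982 → 0 full blocks, remainder 3716.
Within the partial block the first minute is 1800 frames and each further minute 1798, so 2 further minute boundaries passed. Total skipped labels = 18 × 0 + 2 × 2 = 4.
Non-drop label index = 3716 + 4 = 3720; at 30 labels/s that is 00:02:04:00, i.e. DF 00:02:04;00.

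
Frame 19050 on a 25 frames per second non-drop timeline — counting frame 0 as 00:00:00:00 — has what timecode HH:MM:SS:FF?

19050 ÷ 25 = 762 full seconds, remainder 0 frames.
762 s = 0 h 12 min 42 s.
Timecode: 00:12:42:00.

00:12:42:00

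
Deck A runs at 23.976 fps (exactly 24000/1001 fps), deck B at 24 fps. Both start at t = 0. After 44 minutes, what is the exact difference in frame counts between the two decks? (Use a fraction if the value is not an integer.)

44 min = 2640 s.
A emits 24000/1001 × 2640 = 5760000/91 frames; B emits 24 × 2640 = 63360.
Difference = 5760/91 frames (≈ 63.2967); B is ahead of A.

5760/91 frames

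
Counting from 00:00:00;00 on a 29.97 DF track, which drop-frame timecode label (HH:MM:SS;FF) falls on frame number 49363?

Ten DF minutes hold 17982 frames, so frame 49363 lies in block 2 (frames 35964–53945) with 13399 frames into that block.
The block's first minute is 1800 frames and the rest 1798 each; 13399 frames reaches minute 7, so 2 × 18 + 7 × 2 = 50 labels have been skipped so far.
Adding those back, label number 49363 + 50 = 49413 at 30 labels/s is 1647 s + 3 f = 0 h 27 min 27 s frame 3, i.e. 00:27:27;03.

00:27:27;03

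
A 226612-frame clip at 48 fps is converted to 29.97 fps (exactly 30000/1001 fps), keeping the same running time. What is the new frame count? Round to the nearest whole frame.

Frames at target rate = 226612 × (30000/1001) / (48) = 141632500/1001 ≈ 141491.009.
Nearest whole frame: 141491.

141491 frames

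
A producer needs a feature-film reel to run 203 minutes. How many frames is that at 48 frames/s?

584640 frames

203 min = 12180 s.
Frames = 12180 × 48 = 584640.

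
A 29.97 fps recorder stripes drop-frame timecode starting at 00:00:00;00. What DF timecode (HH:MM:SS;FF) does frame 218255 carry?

02:01:22;13

Ten DF minutes hold 17982 frames, so frame 218255 lies in block 12 (frames 215784–233765) with 2471 frames into that block.
The block's first minute is 1800 frames and the rest 1798 each; 2471 frames reaches minute 1, so 12 × 18 + 1 × 2 = 218 labels have been skipped so far.
Adding those back, label number 218255 + 218 = 218473 at 30 labels/s is 7282 s + 13 f = 2 h 1 min 22 s frame 13, i.e. 02:01:22;13.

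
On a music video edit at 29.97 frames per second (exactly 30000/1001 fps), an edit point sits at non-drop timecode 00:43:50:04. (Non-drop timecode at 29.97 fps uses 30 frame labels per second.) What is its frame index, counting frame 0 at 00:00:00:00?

78904

Total seconds to the label: (0 × 3600 + 43 × 60 + 50) = 2630.
Frame index = 2630 × 30 + 4 = 78904.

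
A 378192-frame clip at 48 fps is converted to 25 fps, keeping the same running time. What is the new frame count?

Target frames = source frames × (target rate / source rate) = 378192 × (25)/(48) = 378192 × 25/48 = 196975.

196975 frames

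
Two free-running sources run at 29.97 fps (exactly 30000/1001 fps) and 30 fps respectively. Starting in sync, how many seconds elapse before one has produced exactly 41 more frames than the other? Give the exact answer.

41041/30 seconds

The gap grows by |30 − 30000/1001| = 30/1001 frames per second.
Time for a 41-frame gap: 41 ÷ (30/1001) = 41041/30 s.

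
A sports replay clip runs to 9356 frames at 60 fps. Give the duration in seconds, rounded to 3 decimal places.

155.933 seconds

Running time = 9356 × 1/60 = 2339/15 s ≈ 155.933 s.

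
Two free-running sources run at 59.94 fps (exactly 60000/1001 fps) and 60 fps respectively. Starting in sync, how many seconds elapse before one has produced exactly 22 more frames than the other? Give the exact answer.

The gap grows by |60 − 60000/1001| = 60/1001 frames per second.
Time for a 22-frame gap: 22 ÷ (60/1001) = 11011/30 s.

11011/30 seconds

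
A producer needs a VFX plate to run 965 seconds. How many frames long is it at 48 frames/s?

46320 frames

Frames = 965 × 48 = 46320.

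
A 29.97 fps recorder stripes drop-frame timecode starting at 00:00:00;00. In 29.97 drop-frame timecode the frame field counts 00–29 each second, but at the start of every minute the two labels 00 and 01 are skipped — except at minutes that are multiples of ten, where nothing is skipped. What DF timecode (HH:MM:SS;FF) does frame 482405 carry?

Each 10-minute DF block holds 10 × 60 × 30 − 9 × 2 = 17982 frames. 482405 ÷ 17982 → 26 full blocks, remainder 14873.
Within the partial block the first minute is 1800 frames and each further minute 1798, so 8 further minute boundaries passed. Total skipped labels = 18 × 26 + 2 × 8 = 484.
Non-drop label index = 482405 + 484 = 482889; at 30 labels/s that is 04:28:16:09, i.e. DF 04:28:16;09.

04:28:16;09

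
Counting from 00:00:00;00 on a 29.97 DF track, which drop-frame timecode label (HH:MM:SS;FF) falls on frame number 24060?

Each 10-minute DF block holds 10 × 60 × 30 − 9 × 2 = 17982 frames. 24060 ÷ 17982 → 1 full block, remainder 6078.
Within the partial block the first minute is 1800 frames and each further minute 1798, so 3 further minute boundaries passed. Total skipped labels = 18 × 1 + 2 × 3 = 24.
Non-drop label index = 24060 + 24 = 24084; at 30 labels/s that is 00:13:22:24, i.e. DF 00:13:22;24.

00:13:22;24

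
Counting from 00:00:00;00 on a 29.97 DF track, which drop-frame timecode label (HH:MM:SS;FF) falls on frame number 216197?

Each 10-minute DF block holds 10 × 60 × 30 − 9 × 2 = 17982 frames. 216197 ÷ 17982 → 12 full blocks, remainder 413.
Within the partial block the first minute is 1800 frames and each further minute 1798, so 0 further minute boundaries passed. Total skipped labels = 18 × 12 + 2 × 0 = 216.
Non-drop label index = 216197 + 216 = 216413; at 30 labels/s that is 02:00:13:23, i.e. DF 02:00:13;23.

02:00:13;23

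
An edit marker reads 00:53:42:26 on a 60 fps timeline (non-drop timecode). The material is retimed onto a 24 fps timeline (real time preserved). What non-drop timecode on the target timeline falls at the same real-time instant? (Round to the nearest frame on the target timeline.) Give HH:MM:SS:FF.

00:53:42:10

Source frame index: (0×3600 + 53×60 + 42) × 60 + 26 = 193346.
Real time: 193346 / (60) = 96673/30 s.
Target frame: (96673/30) × (24) = 386692/5 ≈ 77338.400 → 77338.
At 24 labels/s: frame 77338 → 00:53:42:10.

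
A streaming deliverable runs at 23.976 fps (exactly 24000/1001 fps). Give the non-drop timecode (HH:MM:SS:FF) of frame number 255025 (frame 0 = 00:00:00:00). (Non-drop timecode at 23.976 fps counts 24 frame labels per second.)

02:57:06:01

255025 ÷ 24 = 10626 full seconds, remainder 1 frame.
10626 s = 2 h 57 min 6 s.
Timecode: 02:57:06:01.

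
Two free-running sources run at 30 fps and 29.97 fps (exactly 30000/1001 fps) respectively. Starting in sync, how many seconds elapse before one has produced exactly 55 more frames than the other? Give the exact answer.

11011/6 seconds

The gap grows by |30000/1001 − 30| = 30/1001 frames per second.
Time for a 55-frame gap: 55 ÷ (30/1001) = 11011/6 s.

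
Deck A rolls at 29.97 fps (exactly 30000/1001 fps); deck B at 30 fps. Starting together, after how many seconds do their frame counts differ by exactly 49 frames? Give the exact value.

49049/30 seconds

The gap grows by |30 − 30000/1001| = 30/1001 frames per second.
Time for a 49-frame gap: 49 ÷ (30/1001) = 49049/30 s.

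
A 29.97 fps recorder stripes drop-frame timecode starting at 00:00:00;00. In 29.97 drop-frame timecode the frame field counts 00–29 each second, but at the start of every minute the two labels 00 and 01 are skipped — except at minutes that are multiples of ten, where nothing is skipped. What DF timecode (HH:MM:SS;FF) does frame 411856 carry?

03:49:02;10

Ten DF minutes hold 17982 frames, so frame 411856 lies in block 22 (frames 395604–413585) with 16252 frames into that block.
The block's first minute is 1800 frames and the rest 1798 each; 16252 frames reaches minute 9, so 22 × 18 + 9 × 2 = 414 labels have been skipped so far.
Adding those back, label number 411856 + 414 = 412270 at 30 labels/s is 13742 s + 10 f = 3 h 49 min 2 s frame 10, i.e. 03:49:02;10.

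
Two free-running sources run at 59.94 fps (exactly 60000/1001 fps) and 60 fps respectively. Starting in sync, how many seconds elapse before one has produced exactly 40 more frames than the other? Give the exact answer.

The gap grows by |60 − 60000/1001| = 60/1001 frames per second.
Time for a 40-frame gap: 40 ÷ (60/1001) = 2002/3 s.

2002/3 seconds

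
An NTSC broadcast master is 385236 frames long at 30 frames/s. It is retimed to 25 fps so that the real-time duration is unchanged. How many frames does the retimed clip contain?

Target frames = source frames × (target rate / source rate) = 385236 × (25)/(30) = 385236 × 5/6 = 321030.

321030 frames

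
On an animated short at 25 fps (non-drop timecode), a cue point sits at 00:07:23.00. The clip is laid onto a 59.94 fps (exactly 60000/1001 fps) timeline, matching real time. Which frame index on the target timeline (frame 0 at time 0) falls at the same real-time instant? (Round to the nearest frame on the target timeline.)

frame 26553

Source frame index: (0×3600 + 7×60 + 23) × 25 + 0 = 11075.
Real time: 11075 / (25) = 443 s.
Target frame: (443) × (60000/1001) = 26580000/1001 ≈ 26553.447 → 26553.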